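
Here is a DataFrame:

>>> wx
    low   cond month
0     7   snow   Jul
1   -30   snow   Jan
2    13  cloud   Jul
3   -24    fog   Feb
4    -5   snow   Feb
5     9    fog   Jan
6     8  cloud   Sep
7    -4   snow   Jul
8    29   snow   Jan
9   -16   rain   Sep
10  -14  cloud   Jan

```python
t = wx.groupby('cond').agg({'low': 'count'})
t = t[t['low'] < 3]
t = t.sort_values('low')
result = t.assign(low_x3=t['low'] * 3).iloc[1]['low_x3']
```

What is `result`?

6

group by cond, count of low:
       low
cond      
cloud    3
fog      2
rain     1
snow     5
filter rows where low < 3:
      low
cond     
fog     2
rain    1
sort by low:
      low
cond     
rain    1
fog     2
add column low_x3 = t['low'] * 3:
      low  low_x3
cond             
rain    1       3
fog     2       6
Hence 6.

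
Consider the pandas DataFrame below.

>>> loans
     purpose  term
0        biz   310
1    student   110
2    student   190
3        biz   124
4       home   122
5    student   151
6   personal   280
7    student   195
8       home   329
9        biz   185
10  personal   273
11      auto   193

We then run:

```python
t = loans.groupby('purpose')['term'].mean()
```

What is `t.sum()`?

group by purpose, mean of term:
purpose
auto        193.000000
biz         206.333333
home        225.500000
personal    276.500000
student     161.500000
Name: term, dtype: float64

1062.83333333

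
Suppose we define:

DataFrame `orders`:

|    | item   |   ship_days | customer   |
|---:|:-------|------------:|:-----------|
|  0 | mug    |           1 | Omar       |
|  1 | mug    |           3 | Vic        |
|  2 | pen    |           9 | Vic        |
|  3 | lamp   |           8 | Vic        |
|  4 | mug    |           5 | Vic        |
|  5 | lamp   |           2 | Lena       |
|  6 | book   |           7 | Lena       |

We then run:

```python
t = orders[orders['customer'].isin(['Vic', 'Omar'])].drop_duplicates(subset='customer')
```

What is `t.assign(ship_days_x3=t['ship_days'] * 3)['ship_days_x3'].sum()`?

filter rows where customer in ['Vic', 'Omar']:
   item  ship_days customer
0   mug          1     Omar
1   mug          3      Vic
2   pen          9      Vic
3  lamp          8      Vic
4   mug          5      Vic
drop duplicate customer (keep=first):
  item  ship_days customer
0  mug          1     Omar
1  mug          3      Vic
add column ship_days_x3 = t['ship_days'] * 3:
  item  ship_days customer  ship_days_x3
0  mug          1     Omar             3
1  mug          3      Vic             9
The sum of column 'ship_days_x3' is 12.

12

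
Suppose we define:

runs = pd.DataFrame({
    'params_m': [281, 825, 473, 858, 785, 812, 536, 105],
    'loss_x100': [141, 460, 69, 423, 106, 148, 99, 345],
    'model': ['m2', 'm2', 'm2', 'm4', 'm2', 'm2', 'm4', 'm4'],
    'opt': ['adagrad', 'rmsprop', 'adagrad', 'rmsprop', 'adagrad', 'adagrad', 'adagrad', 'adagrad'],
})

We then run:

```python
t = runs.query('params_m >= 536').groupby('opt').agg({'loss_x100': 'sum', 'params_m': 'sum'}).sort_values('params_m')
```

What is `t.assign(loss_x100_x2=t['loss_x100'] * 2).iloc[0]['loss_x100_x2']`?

1766

filter rows where params_m >= 536:
   params_m  loss_x100 model      opt
1       825        460    m2  rmsprop
3       858        423    m4  rmsprop
4       785        106    m2  adagrad
5       812        148    m2  adagrad
6       536         99    m4  adagrad
group by opt: sum(loss_x100), sum(params_m):
         loss_x100  params_m
opt                         
adagrad        353      2133
rmsprop        883      1683
sort by params_m:
         loss_x100  params_m
opt                         
rmsprop        883      1683
adagrad        353      2133
add column loss_x100_x2 = t['loss_x100'] * 2:
         loss_x100  params_m  loss_x100_x2
opt                                       
rmsprop        883      1683          1766
adagrad        353      2133           706
Taking the value at position 0, column 'loss_x100_x2' gives 1766.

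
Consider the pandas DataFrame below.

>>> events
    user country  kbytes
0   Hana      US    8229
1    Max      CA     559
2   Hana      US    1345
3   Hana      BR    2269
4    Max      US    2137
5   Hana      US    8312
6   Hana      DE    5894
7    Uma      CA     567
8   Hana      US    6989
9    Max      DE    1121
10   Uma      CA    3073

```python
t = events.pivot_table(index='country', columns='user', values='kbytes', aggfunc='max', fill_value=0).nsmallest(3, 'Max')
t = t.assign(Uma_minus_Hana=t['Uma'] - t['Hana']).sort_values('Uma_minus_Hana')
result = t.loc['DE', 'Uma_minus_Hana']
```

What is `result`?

pivot: rows=country, cols=user, max(kbytes):
user     Hana   Max   Uma
country                  
BR       2269     0     0
CA          0   559  3073
DE       5894  1121     0
US       8312  2137     0
take 3 rows with smallest Max:
user     Hana   Max   Uma
country                  
BR       2269     0     0
CA          0   559  3073
DE       5894  1121     0
add column Uma_minus_Hana = t['Uma'] - t['Hana']:
user     Hana   Max   Uma  Uma_minus_Hana
country                                  
BR       2269     0     0           -2269
CA          0   559  3073            3073
DE       5894  1121     0           -5894
sort by Uma_minus_Hana:
user     Hana   Max   Uma  Uma_minus_Hana
country                                  
DE       5894  1121     0           -5894
BR       2269     0     0           -2269
CA          0   559  3073            3073

-5894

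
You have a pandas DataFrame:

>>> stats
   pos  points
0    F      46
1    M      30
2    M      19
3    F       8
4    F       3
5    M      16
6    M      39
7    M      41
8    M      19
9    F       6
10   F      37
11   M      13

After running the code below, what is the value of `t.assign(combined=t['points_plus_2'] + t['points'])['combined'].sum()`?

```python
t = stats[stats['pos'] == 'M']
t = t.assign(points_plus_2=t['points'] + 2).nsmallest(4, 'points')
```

filter rows where pos == 'M':
   pos  points
1    M      30
2    M      19
5    M      16
6    M      39
7    M      41
8    M      19
11   M      13
add column points_plus_2 = t['points'] + 2:
   pos  points  points_plus_2
1    M      30             32
2    M      19             21
5    M      16             18
6    M      39             41
7    M      41             43
8    M      19             21
11   M      13             15
take 4 rows with smallest points:
   pos  points  points_plus_2
11   M      13             15
5    M      16             18
2    M      19             21
8    M      19             21
add column combined = t['points_plus_2'] + t['points']:
   pos  points  points_plus_2  combined
11   M      13             15        28
5    M      16             18        34
2    M      19             21        40
8    M      19             21        40
Hence 142.

142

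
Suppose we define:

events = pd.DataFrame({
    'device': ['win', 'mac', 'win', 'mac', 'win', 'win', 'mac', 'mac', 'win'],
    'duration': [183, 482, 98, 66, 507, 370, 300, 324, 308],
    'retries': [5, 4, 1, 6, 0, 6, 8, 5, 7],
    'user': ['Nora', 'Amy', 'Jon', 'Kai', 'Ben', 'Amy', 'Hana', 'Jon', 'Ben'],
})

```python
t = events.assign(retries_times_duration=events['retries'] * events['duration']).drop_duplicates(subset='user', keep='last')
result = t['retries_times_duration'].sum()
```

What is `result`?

add column retries_times_duration = events['retries'] * events['duration']:
  device  duration  retries  user  retries_times_duration
0    win       183        5  Nora                     915
1    mac       482        4   Amy                    1928
2    win        98        1   Jon                      98
3    mac        66        6   Kai                     396
4    win       507        0   Ben                       0
5    win       370        6   Amy                    2220
6    mac       300        8  Hana                    2400
7    mac       324        5   Jon                    1620
8    win       308        7   Ben                    2156
drop duplicate user (keep=last):
  device  duration  retries  user  retries_times_duration
0    win       183        5  Nora                     915
3    mac        66        6   Kai                     396
5    win       370        6   Amy                    2220
6    mac       300        8  Hana                    2400
7    mac       324        5   Jon                    1620
8    win       308        7   Ben                    2156
The sum of column 'retries_times_duration' is 9707.

9707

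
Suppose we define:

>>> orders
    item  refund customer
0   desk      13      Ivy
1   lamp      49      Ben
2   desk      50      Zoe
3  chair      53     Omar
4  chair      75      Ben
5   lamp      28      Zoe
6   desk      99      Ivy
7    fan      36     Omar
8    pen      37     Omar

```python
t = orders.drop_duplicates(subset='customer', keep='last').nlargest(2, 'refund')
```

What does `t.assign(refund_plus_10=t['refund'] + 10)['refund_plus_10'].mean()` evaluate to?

drop duplicate customer (keep=last):
    item  refund customer
4  chair      75      Ben
5   lamp      28      Zoe
6   desk      99      Ivy
8    pen      37     Omar
take 2 rows with largest refund:
    item  refund customer
6   desk      99      Ivy
4  chair      75      Ben
add column refund_plus_10 = t['refund'] + 10:
    item  refund customer  refund_plus_10
6   desk      99      Ivy             109
4  chair      75      Ben              85

97.0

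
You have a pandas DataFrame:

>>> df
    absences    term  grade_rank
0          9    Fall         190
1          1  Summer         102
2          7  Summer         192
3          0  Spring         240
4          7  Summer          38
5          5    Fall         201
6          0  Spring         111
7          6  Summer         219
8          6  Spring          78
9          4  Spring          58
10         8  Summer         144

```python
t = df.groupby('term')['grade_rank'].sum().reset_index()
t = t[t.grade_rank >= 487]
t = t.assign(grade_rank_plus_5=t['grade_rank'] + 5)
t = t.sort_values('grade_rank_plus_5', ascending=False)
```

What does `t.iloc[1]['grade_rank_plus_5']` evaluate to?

492

group by term, sum of grade_rank:
term
Fall      391
Spring    487
Summer    695
Name: grade_rank, dtype: int64
reset_index():
     term  grade_rank
0    Fall         391
1  Spring         487
2  Summer         695
filter rows where grade_rank >= 487:
     term  grade_rank
1  Spring         487
2  Summer         695
add column grade_rank_plus_5 = t['grade_rank'] + 5:
     term  grade_rank  grade_rank_plus_5
1  Spring         487                492
2  Summer         695                700
sort by grade_rank_plus_5 descending:
     term  grade_rank  grade_rank_plus_5
2  Summer         695                700
1  Spring         487                492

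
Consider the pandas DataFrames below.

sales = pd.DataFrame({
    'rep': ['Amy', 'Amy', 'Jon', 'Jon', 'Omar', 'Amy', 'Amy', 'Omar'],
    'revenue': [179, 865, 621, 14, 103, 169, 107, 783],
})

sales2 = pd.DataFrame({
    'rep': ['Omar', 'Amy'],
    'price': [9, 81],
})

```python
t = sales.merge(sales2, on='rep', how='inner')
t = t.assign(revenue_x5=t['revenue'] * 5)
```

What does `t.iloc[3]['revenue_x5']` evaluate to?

845

merge on 'rep' (how='inner') → 6 rows:
    rep  revenue  price
0   Amy      179     81
1   Amy      865     81
2  Omar      103      9
3   Amy      169     81
4   Amy      107     81
5  Omar      783      9
add column revenue_x5 = t['revenue'] * 5:
    rep  revenue  price  revenue_x5
0   Amy      179     81         895
1   Amy      865     81        4325
2  Omar      103      9         515
3   Amy      169     81         845
4   Amy      107     81         535
5  Omar      783      9        3915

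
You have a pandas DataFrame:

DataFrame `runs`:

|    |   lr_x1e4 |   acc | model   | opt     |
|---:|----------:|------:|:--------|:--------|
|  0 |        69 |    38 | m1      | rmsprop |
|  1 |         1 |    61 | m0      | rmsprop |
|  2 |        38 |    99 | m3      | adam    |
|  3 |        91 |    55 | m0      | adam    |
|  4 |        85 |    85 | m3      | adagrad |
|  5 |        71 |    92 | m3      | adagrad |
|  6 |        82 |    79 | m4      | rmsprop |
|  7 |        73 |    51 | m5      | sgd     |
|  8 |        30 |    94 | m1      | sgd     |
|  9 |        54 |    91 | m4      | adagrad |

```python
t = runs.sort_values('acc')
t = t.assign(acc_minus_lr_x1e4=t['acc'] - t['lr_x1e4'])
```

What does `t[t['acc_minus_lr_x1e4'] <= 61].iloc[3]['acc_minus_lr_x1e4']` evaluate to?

60

sort by acc:
   lr_x1e4  acc model      opt
0       69   38    m1  rmsprop
7       73   51    m5      sgd
3       91   55    m0     adam
1        1   61    m0  rmsprop
6       82   79    m4  rmsprop
4       85   85    m3  adagrad
9       54   91    m4  adagrad
5       71   92    m3  adagrad
8       30   94    m1      sgd
2       38   99    m3     adam
add column acc_minus_lr_x1e4 = t['acc'] - t['lr_x1e4']:
   lr_x1e4  acc model      opt  acc_minus_lr_x1e4
0       69   38    m1  rmsprop                -31
7       73   51    m5      sgd                -22
3       91   55    m0     adam                -36
1        1   61    m0  rmsprop                 60
6       82   79    m4  rmsprop                 -3
4       85   85    m3  adagrad                  0
9       54   91    m4  adagrad                 37
5       71   92    m3  adagrad                 21
8       30   94    m1      sgd                 64
2       38   99    m3     adam                 61
filter rows where acc_minus_lr_x1e4 <= 61:
   lr_x1e4  acc model      opt  acc_minus_lr_x1e4
0       69   38    m1  rmsprop                -31
7       73   51    m5      sgd                -22
3       91   55    m0     adam                -36
1        1   61    m0  rmsprop                 60
6       82   79    m4  rmsprop                 -3
4       85   85    m3  adagrad                  0
9       54   91    m4  adagrad                 37
5       71   92    m3  adagrad                 21
2       38   99    m3     adam                 61
Then the value at position 3, column 'acc_minus_lr_x1e4': 60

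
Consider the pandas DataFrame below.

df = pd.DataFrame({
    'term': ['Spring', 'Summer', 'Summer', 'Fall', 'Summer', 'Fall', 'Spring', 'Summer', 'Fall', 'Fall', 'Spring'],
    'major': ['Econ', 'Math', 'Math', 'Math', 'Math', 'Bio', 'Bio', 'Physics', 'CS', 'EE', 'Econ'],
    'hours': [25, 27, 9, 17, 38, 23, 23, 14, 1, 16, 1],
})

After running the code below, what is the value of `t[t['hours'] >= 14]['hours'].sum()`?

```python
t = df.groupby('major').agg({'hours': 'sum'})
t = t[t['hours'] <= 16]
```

30

group by major, sum of hours:
         hours
major         
Bio         46
CS           1
EE          16
Econ        26
Math        91
Physics     14
filter rows where hours <= 16:
         hours
major         
CS           1
EE          16
Physics     14
filter rows where hours >= 14:
         hours
major         
EE          16
Physics     14
So sum() = 30.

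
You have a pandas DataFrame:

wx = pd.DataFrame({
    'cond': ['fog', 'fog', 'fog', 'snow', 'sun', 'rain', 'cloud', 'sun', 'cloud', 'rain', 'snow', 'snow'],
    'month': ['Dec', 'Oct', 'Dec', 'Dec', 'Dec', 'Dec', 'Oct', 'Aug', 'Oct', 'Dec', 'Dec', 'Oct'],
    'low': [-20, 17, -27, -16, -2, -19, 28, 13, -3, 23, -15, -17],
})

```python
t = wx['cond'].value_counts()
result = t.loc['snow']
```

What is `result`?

value_counts of cond:
cond
fog      3
snow     3
sun      2
rain     2
cloud    2
Name: count, dtype: int64
So loc['snow'] = 3.

3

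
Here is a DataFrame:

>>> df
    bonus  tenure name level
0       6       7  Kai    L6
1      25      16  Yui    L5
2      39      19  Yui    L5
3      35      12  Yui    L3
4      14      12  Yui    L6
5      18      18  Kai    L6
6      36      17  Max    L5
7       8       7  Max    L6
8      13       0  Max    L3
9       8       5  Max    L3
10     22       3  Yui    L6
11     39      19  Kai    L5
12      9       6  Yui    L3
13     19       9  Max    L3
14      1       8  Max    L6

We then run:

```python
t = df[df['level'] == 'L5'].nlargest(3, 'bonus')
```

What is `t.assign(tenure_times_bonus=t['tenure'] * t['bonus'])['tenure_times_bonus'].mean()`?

698.0

filter rows where level == 'L5':
    bonus  tenure name level
1      25      16  Yui    L5
2      39      19  Yui    L5
6      36      17  Max    L5
11     39      19  Kai    L5
take 3 rows with largest bonus:
    bonus  tenure name level
2      39      19  Yui    L5
11     39      19  Kai    L5
6      36      17  Max    L5
add column tenure_times_bonus = t['tenure'] * t['bonus']:
    bonus  tenure name level  tenure_times_bonus
2      39      19  Yui    L5                 741
11     39      19  Kai    L5                 741
6      36      17  Max    L5                 612
The mean of column 'tenure_times_bonus' is 698.0.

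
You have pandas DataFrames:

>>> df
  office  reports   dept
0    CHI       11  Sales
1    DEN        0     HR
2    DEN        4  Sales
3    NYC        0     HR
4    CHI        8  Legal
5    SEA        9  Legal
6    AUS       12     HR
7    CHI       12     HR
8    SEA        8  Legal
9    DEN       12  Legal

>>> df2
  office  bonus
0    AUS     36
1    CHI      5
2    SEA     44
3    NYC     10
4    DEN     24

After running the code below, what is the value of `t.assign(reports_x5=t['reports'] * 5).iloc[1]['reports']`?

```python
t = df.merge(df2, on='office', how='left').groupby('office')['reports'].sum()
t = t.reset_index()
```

merge on 'office' (how='left') → 10 rows:
  office  reports   dept  bonus
0    CHI       11  Sales      5
1    DEN        0     HR     24
2    DEN        4  Sales     24
3    NYC        0     HR     10
4    CHI        8  Legal      5
5    SEA        9  Legal     44
6    AUS       12     HR     36
7    CHI       12     HR      5
8    SEA        8  Legal     44
9    DEN       12  Legal     24
group by office, sum of reports:
office
AUS    12
CHI    31
DEN    16
NYC     0
SEA    17
Name: reports, dtype: int64
reset_index():
  office  reports
0    AUS       12
1    CHI       31
2    DEN       16
3    NYC        0
4    SEA       17
add column reports_x5 = t['reports'] * 5:
  office  reports  reports_x5
0    AUS       12          60
1    CHI       31         155
2    DEN       16          80
3    NYC        0           0
4    SEA       17          85
Taking the value at position 1, column 'reports' gives 31.

31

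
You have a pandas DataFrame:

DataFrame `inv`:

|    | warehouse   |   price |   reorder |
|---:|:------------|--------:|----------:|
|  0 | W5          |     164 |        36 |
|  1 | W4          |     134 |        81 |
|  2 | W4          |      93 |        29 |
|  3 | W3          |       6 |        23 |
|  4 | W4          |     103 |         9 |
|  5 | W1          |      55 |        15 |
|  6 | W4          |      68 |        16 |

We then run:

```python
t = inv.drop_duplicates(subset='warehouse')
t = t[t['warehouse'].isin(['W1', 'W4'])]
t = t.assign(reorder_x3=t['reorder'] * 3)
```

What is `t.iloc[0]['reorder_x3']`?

drop duplicate warehouse (keep=first):
  warehouse  price  reorder
0        W5    164       36
1        W4    134       81
3        W3      6       23
5        W1     55       15
filter rows where warehouse in ['W1', 'W4']:
  warehouse  price  reorder
1        W4    134       81
5        W1     55       15
add column reorder_x3 = t['reorder'] * 3:
  warehouse  price  reorder  reorder_x3
1        W4    134       81         243
5        W1     55       15          45

243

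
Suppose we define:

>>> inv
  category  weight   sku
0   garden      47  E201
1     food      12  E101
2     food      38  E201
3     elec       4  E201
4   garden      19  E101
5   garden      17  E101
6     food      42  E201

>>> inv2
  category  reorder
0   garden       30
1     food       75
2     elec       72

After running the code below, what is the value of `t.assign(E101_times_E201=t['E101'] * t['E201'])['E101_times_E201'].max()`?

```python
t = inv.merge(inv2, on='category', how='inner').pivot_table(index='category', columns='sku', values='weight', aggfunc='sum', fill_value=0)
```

1692

merge on 'category' (how='inner') → 7 rows:
  category  weight   sku  reorder
0   garden      47  E201       30
1     food      12  E101       75
2     food      38  E201       75
3     elec       4  E201       72
4   garden      19  E101       30
5   garden      17  E101       30
6     food      42  E201       75
pivot: rows=category, cols=sku, sum(weight):
sku       E101  E201
category            
elec         0     4
food        12    80
garden      36    47
add column E101_times_E201 = t['E101'] * t['E201']:
sku       E101  E201  E101_times_E201
category                             
elec         0     4                0
food        12    80              960
garden      36    47             1692
The max of column 'E101_times_E201' is 1692.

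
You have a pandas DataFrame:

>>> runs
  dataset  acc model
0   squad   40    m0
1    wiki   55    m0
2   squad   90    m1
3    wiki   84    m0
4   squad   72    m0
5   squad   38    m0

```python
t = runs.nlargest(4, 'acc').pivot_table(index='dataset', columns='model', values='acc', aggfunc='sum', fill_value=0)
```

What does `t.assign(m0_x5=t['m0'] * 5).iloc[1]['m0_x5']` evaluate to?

take 4 rows with largest acc:
  dataset  acc model
2   squad   90    m1
3    wiki   84    m0
4   squad   72    m0
1    wiki   55    m0
pivot: rows=dataset, cols=model, sum(acc):
model     m0  m1
dataset         
squad     72  90
wiki     139   0
add column m0_x5 = t['m0'] * 5:
model     m0  m1  m0_x5
dataset                
squad     72  90    360
wiki     139   0    695

695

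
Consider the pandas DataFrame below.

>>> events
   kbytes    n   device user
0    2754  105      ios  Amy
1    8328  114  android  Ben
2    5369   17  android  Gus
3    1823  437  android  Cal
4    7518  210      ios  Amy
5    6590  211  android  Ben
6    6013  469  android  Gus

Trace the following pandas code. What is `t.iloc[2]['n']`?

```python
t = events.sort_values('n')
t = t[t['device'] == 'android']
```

sort by n:
   kbytes    n   device user
2    5369   17  android  Gus
0    2754  105      ios  Amy
1    8328  114  android  Ben
4    7518  210      ios  Amy
5    6590  211  android  Ben
3    1823  437  android  Cal
6    6013  469  android  Gus
filter rows where device == 'android':
   kbytes    n   device user
2    5369   17  android  Gus
1    8328  114  android  Ben
5    6590  211  android  Ben
3    1823  437  android  Cal
6    6013  469  android  Gus
Reading off the value at position 2, column 'n', we get 211.

211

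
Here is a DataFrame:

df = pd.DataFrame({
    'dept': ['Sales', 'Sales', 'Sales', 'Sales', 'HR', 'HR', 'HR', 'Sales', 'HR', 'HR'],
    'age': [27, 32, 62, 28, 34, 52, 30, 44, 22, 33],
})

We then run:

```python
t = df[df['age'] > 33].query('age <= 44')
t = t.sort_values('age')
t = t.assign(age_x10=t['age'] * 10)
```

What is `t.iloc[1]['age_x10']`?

filter rows where age > 33:
    dept  age
2  Sales   62
4     HR   34
5     HR   52
7  Sales   44
filter rows where age <= 44:
    dept  age
4     HR   34
7  Sales   44
sort by age:
    dept  age
4     HR   34
7  Sales   44
add column age_x10 = t['age'] * 10:
    dept  age  age_x10
4     HR   34      340
7  Sales   44      440
Hence 440.

440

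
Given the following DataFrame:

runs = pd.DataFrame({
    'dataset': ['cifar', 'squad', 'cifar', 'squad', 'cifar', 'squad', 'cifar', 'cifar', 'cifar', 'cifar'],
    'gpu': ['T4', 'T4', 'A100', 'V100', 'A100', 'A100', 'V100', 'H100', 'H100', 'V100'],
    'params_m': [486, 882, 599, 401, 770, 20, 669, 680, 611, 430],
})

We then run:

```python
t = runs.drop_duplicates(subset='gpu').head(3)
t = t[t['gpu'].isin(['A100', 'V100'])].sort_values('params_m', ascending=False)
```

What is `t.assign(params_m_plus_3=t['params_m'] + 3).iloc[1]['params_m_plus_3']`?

404

drop duplicate gpu (keep=first):
  dataset   gpu  params_m
0   cifar    T4       486
2   cifar  A100       599
3   squad  V100       401
7   cifar  H100       680
take first 3 rows:
  dataset   gpu  params_m
0   cifar    T4       486
2   cifar  A100       599
3   squad  V100       401
filter rows where gpu in ['A100', 'V100']:
  dataset   gpu  params_m
2   cifar  A100       599
3   squad  V100       401
sort by params_m descending:
  dataset   gpu  params_m
2   cifar  A100       599
3   squad  V100       401
add column params_m_plus_3 = t['params_m'] + 3:
  dataset   gpu  params_m  params_m_plus_3
2   cifar  A100       599              602
3   squad  V100       401              404
Taking the value at position 1, column 'params_m_plus_3' gives 404.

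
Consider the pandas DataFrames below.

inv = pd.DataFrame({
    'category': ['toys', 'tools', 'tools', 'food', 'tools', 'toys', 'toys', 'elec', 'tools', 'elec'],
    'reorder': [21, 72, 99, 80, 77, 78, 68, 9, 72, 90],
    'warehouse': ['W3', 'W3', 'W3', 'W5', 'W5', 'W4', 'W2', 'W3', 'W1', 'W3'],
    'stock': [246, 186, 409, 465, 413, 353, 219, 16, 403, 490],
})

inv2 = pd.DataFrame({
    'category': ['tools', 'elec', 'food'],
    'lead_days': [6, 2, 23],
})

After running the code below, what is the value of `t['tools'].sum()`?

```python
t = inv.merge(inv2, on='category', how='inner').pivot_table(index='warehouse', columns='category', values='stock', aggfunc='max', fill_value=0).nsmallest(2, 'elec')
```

816

merge on 'category' (how='inner') → 7 rows:
  category  reorder warehouse  stock  lead_days
0    tools       72        W3    186          6
1    tools       99        W3    409          6
2     food       80        W5    465         23
3    tools       77        W5    413          6
4     elec        9        W3     16          2
5    tools       72        W1    403          6
6     elec       90        W3    490          2
pivot: rows=warehouse, cols=category, max(stock):
category   elec  food  tools
warehouse                   
W1            0     0    403
W3          490     0    409
W5            0   465    413
take 2 rows with smallest elec:
category   elec  food  tools
warehouse                   
W1            0     0    403
W5            0   465    413
Finally, sum of column 'tools' = 816.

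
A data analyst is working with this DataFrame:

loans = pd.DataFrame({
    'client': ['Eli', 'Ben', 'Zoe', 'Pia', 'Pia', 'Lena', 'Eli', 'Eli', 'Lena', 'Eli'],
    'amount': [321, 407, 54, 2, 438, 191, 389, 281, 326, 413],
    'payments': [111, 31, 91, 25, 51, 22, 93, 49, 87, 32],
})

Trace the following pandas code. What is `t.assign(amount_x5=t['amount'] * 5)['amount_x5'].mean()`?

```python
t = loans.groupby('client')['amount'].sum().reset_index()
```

2822.0

group by client, sum of amount:
client
Ben      407
Eli     1404
Lena     517
Pia      440
Zoe       54
Name: amount, dtype: int64
reset_index():
  client  amount
0    Ben     407
1    Eli    1404
2   Lena     517
3    Pia     440
4    Zoe      54
add column amount_x5 = t['amount'] * 5:
  client  amount  amount_x5
0    Ben     407       2035
1    Eli    1404       7020
2   Lena     517       2585
3    Pia     440       2200
4    Zoe      54        270
Hence 2822.0.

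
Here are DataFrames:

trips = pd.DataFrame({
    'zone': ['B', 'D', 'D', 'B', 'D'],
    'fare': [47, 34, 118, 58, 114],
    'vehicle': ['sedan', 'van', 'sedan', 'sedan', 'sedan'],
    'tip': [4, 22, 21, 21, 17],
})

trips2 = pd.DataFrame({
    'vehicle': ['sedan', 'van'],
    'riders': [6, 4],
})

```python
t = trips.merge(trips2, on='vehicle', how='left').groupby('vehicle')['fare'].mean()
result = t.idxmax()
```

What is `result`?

merge on 'vehicle' (how='left') → 5 rows:
  zone  fare vehicle  tip  riders
0    B    47   sedan    4       6
1    D    34     van   22       4
2    D   118   sedan   21       6
3    B    58   sedan   21       6
4    D   114   sedan   17       6
group by vehicle, mean of fare:
vehicle
sedan    84.25
van      34.00
Name: fare, dtype: float64
So idxmax() = sedan.

sedan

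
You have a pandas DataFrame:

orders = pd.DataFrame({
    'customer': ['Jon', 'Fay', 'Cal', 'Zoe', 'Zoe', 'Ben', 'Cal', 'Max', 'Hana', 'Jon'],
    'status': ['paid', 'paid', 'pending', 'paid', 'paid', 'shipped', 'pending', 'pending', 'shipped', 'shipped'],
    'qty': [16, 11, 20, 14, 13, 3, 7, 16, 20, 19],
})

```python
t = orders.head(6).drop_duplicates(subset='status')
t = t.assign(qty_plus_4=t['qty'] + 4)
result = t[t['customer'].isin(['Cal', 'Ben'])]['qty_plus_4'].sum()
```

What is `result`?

take first 6 rows:
  customer   status  qty
0      Jon     paid   16
1      Fay     paid   11
2      Cal  pending   20
3      Zoe     paid   14
4      Zoe     paid   13
5      Ben  shipped    3
drop duplicate status (keep=first):
  customer   status  qty
0      Jon     paid   16
2      Cal  pending   20
5      Ben  shipped    3
add column qty_plus_4 = t['qty'] + 4:
  customer   status  qty  qty_plus_4
0      Jon     paid   16          20
2      Cal  pending   20          24
5      Ben  shipped    3           7
filter rows where customer in ['Cal', 'Ben']:
  customer   status  qty  qty_plus_4
2      Cal  pending   20          24
5      Ben  shipped    3           7

31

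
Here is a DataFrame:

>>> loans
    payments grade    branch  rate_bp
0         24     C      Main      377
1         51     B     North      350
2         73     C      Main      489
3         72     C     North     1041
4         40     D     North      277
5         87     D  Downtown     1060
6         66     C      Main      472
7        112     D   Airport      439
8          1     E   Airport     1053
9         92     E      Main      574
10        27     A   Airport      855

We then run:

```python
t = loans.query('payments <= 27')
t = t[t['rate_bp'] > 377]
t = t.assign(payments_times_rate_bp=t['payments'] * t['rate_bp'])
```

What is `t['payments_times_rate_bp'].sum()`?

filter rows where payments <= 27:
    payments grade   branch  rate_bp
0         24     C     Main      377
8          1     E  Airport     1053
10        27     A  Airport      855
filter rows where rate_bp > 377:
    payments grade   branch  rate_bp
8          1     E  Airport     1053
10        27     A  Airport      855
add column payments_times_rate_bp = t['payments'] * t['rate_bp']:
    payments grade   branch  rate_bp  payments_times_rate_bp
8          1     E  Airport     1053                    1053
10        27     A  Airport      855                   23085
So sum() = 24138.

24138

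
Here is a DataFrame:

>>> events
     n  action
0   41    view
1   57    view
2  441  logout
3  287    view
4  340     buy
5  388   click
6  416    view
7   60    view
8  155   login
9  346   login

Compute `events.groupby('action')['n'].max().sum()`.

group by action, max of n:
action
buy       340
click     388
login     346
logout    441
view      416
Name: n, dtype: int64
So sum() = 1931.

1931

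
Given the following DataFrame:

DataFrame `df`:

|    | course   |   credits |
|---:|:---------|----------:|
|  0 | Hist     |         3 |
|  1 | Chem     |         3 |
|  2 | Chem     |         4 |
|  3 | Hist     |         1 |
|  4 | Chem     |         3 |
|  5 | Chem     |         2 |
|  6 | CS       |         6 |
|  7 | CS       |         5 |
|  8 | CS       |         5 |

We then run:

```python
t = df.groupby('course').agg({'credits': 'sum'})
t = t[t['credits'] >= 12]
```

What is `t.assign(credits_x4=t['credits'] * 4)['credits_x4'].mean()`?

56.0

group by course, sum of credits:
        credits
course         
CS           16
Chem         12
Hist          4
filter rows where credits >= 12:
        credits
course         
CS           16
Chem         12
add column credits_x4 = t['credits'] * 4:
        credits  credits_x4
course                     
CS           16          64
Chem         12          48
Reading off the mean of column 'credits_x4', we get 56.0.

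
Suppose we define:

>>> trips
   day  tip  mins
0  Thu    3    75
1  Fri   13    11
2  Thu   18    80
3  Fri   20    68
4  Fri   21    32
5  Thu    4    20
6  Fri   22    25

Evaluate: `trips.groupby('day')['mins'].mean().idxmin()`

group by day, mean of mins:
day
Fri    34.000000
Thu    58.333333
Name: mins, dtype: float64
Finally, label with the smallest value = Fri.

Fri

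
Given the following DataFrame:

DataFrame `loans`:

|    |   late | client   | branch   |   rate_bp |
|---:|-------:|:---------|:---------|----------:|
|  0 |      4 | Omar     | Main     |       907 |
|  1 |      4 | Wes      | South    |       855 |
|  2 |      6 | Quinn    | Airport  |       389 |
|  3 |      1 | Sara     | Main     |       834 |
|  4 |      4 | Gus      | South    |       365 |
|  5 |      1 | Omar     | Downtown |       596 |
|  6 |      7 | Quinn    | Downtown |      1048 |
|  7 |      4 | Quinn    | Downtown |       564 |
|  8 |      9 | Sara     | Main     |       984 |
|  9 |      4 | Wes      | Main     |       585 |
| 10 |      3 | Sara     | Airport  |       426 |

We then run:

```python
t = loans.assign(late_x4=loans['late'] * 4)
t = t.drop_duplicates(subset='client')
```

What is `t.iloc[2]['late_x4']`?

add column late_x4 = loans['late'] * 4:
    late client    branch  rate_bp  late_x4
0      4   Omar      Main      907       16
1      4    Wes     South      855       16
2      6  Quinn   Airport      389       24
3      1   Sara      Main      834        4
4      4    Gus     South      365       16
5      1   Omar  Downtown      596        4
6      7  Quinn  Downtown     1048       28
7      4  Quinn  Downtown      564       16
8      9   Sara      Main      984       36
9      4    Wes      Main      585       16
10     3   Sara   Airport      426       12
drop duplicate client (keep=first):
   late client   branch  rate_bp  late_x4
0     4   Omar     Main      907       16
1     4    Wes    South      855       16
2     6  Quinn  Airport      389       24
3     1   Sara     Main      834        4
4     4    Gus    South      365       16

24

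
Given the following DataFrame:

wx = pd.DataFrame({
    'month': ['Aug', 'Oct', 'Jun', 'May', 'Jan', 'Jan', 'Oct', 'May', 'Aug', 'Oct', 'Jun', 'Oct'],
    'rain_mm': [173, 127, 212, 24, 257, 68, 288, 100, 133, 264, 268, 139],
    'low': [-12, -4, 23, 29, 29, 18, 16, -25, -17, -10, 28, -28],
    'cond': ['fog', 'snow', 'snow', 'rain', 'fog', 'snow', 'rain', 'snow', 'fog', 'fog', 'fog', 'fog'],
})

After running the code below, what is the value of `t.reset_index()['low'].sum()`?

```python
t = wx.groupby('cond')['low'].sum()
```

47

group by cond, sum of low:
cond
fog    -10
rain    45
snow    12
Name: low, dtype: int64
reset_index():
   cond  low
0   fog  -10
1  rain   45
2  snow   12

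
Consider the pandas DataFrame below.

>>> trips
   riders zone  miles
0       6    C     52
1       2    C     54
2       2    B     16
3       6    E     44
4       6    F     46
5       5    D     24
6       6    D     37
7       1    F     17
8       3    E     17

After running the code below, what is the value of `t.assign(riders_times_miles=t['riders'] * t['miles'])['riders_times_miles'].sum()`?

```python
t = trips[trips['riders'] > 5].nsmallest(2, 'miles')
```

486

filter rows where riders > 5:
   riders zone  miles
0       6    C     52
3       6    E     44
4       6    F     46
6       6    D     37
take 2 rows with smallest miles:
   riders zone  miles
6       6    D     37
3       6    E     44
add column riders_times_miles = t['riders'] * t['miles']:
   riders zone  miles  riders_times_miles
6       6    D     37                 222
3       6    E     44                 264
Finally, sum of column 'riders_times_miles' = 486.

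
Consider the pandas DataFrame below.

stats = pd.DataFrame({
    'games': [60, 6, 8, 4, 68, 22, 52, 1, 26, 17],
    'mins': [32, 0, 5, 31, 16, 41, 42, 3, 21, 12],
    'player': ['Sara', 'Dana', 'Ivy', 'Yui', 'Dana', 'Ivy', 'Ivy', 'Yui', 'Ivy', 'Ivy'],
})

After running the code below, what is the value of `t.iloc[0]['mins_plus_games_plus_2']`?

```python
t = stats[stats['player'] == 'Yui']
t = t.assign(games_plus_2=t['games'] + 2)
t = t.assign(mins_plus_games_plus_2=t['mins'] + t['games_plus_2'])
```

37

filter rows where player == 'Yui':
   games  mins player
3      4    31    Yui
7      1     3    Yui
add column games_plus_2 = t['games'] + 2:
   games  mins player  games_plus_2
3      4    31    Yui             6
7      1     3    Yui             3
add column mins_plus_games_plus_2 = t['mins'] + t['games_plus_2']:
   games  mins player  games_plus_2  mins_plus_games_plus_2
3      4    31    Yui             6                      37
7      1     3    Yui             3                       6
Then the value at position 0, column 'mins_plus_games_plus_2': 37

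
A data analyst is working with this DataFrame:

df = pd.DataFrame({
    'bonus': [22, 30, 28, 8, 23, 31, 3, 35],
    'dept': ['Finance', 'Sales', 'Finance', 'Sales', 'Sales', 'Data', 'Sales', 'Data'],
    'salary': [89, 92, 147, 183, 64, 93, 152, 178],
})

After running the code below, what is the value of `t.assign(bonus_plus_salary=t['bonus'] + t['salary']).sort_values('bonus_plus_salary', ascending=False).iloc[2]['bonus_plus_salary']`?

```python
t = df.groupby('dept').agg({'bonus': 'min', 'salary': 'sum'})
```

group by dept: min(bonus), sum(salary):
         bonus  salary
dept                  
Data        31     271
Finance     22     236
Sales        3     491
add column bonus_plus_salary = t['bonus'] + t['salary']:
         bonus  salary  bonus_plus_salary
dept                                     
Data        31     271                302
Finance     22     236                258
Sales        3     491                494
sort by bonus_plus_salary descending:
         bonus  salary  bonus_plus_salary
dept                                     
Sales        3     491                494
Data        31     271                302
Finance     22     236                258
So iloc[2]['bonus_plus_salary'] = 258.

258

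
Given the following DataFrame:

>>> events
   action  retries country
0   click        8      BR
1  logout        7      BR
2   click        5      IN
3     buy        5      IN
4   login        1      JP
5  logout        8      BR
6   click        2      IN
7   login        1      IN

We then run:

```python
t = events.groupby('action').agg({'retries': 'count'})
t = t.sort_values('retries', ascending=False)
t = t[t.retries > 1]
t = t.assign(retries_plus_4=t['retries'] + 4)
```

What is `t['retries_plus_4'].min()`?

group by action, count of retries:
        retries
action         
buy           1
click         3
login         2
logout        2
sort by retries descending:
        retries
action         
click         3
login         2
logout        2
buy           1
filter rows where retries > 1:
        retries
action         
click         3
login         2
logout        2
add column retries_plus_4 = t['retries'] + 4:
        retries  retries_plus_4
action                         
click         3               7
login         2               6
logout        2               6
Hence 6.

6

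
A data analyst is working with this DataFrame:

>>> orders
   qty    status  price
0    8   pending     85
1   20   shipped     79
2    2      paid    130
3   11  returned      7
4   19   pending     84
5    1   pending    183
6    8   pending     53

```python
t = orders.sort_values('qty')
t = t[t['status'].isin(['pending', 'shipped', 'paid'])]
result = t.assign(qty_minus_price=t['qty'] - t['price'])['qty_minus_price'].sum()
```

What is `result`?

-556

sort by qty:
   qty    status  price
5    1   pending    183
2    2      paid    130
0    8   pending     85
6    8   pending     53
3   11  returned      7
4   19   pending     84
1   20   shipped     79
filter rows where status in ['pending', 'shipped', 'paid']:
   qty   status  price
5    1  pending    183
2    2     paid    130
0    8  pending     85
6    8  pending     53
4   19  pending     84
1   20  shipped     79
add column qty_minus_price = t['qty'] - t['price']:
   qty   status  price  qty_minus_price
5    1  pending    183             -182
2    2     paid    130             -128
0    8  pending     85              -77
6    8  pending     53              -45
4   19  pending     84              -65
1   20  shipped     79              -59
So sum() = -556.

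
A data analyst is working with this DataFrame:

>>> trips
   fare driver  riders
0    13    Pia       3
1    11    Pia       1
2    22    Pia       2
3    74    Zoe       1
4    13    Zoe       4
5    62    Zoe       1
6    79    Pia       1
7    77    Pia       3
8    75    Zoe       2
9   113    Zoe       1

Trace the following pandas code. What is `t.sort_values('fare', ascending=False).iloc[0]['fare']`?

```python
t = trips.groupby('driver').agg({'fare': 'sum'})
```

337

group by driver, sum of fare:
        fare
driver      
Pia      202
Zoe      337
sort by fare descending:
        fare
driver      
Zoe      337
Pia      202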